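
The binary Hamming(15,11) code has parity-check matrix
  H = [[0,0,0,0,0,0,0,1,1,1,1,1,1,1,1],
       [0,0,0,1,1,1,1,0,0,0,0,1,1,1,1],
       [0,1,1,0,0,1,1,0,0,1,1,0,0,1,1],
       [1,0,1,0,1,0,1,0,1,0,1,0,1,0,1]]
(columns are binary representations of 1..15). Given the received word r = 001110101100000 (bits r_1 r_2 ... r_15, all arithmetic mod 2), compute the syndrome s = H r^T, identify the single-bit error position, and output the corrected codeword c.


s = (0, 1, 1, 0)^T, error position = 6, corrected codeword c = 001111101100000

Compute s = H r^T mod 2 one row at a time:
  s_1 = 0 + 1 + 1 + 0 + 0 + 0 + 0 + 0 = 2 ≡ 0 (mod 2).
  s_2 = 1 + 1 + 0 + 1 + 0 + 0 + 0 + 0 = 3 ≡ 1 (mod 2).
  s_3 = 0 + 1 + 0 + 1 + 1 + 0 + 0 + 0 = 3 ≡ 1 (mod 2).
  s_4 = 0 + 1 + 1 + 1 + 1 + 0 + 0 + 0 = 4 ≡ 0 (mod 2).
s = (0, 1, 1, 0)^T — this equals column 6 of H (binary 0110), so error is at position 6.
Correct: flip bit 6 of r = 001110101100000 to get c = 001111101100000.


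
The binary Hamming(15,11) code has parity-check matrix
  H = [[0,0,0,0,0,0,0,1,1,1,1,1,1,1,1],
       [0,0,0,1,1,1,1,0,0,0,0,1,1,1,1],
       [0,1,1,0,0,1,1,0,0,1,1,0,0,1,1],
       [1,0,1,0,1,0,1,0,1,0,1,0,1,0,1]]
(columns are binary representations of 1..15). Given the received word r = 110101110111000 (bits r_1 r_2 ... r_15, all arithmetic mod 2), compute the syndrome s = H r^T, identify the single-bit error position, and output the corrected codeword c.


s = (0, 0, 1, 1)^T, error position = 3, corrected codeword c = 111101110111000

Compute s = H r^T mod 2 one row at a time:
  s_1 = 1 + 0 + 1 + 1 + 1 + 0 + 0 + 0 = 4 ≡ 0 (mod 2).
  s_2 = 1 + 0 + 1 + 1 + 1 + 0 + 0 + 0 = 4 ≡ 0 (mod 2).
  s_3 = 1 + 0 + 1 + 1 + 1 + 1 + 0 + 0 = 5 ≡ 1 (mod 2).
  s_4 = 1 + 0 + 0 + 1 + 0 + 1 + 0 + 0 = 3 ≡ 1 (mod 2).
s = (0, 0, 1, 1)^T — this equals column 3 of H (binary 0011), so error is at position 3.
Correct: flip bit 3 of r = 110101110111000 to get c = 111101110111000.


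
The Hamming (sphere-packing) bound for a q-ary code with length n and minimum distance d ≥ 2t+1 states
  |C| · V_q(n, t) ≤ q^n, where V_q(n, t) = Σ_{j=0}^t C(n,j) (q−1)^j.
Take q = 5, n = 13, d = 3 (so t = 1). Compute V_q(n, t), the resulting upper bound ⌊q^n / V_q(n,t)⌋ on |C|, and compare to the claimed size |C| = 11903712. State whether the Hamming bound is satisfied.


V_q(n, t) = 53, q^n = 1220703125, Hamming bound = 23032134, |C| = 11903712 ≤ bound (satisfied).

Step 1: Compute V_q(n, t) = Σ_{j=0}^1 C(n, j) (q−1)^j.
  j = 0: C(13,0)·(4)^0 = 1·1 = 1.
  j = 1: C(13,1)·(4)^1 = 13·4 = 52.
  V_q(n, t) = 1 + 52 = 53.
Step 2: q^n = 5^13 = 1220703125.
Step 3: Hamming bound ⌊q^n / V_q(n,t)⌋ = ⌊1220703125/53⌋ = 23032134.
Step 4: Compare |C| = 11903712 to 23032134: satisfied.
The claimed |C| lies below the Hamming bound.


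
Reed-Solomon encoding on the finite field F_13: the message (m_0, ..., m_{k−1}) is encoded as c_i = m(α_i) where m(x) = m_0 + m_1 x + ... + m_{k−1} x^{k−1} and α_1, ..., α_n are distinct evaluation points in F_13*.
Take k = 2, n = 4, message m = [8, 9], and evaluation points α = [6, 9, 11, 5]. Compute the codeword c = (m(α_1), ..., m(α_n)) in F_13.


c = [10, 11, 3, 1]

Message polynomial: m(x) = 8 + 9·x (mod 13).
For each evaluation point α_i, compute m(α_i) mod 13:
  α_1 = 6: Horner steps 9 → 10, so m(6) = 10.
  α_2 = 9: Horner steps 9 → 11, so m(9) = 11.
  α_3 = 11: Horner steps 9 → 3, so m(11) = 3.
  α_4 = 5: Horner steps 9 → 1, so m(5) = 1.
Codeword c = [10, 11, 3, 1] ∈ F_13^4.


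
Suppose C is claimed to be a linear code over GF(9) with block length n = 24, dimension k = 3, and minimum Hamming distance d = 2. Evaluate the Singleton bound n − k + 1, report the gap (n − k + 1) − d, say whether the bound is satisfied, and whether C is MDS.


Singleton RHS = n − k + 1 = 22, slack = 20, bound satisfied, not MDS.

Singleton bound: d ≤ n − k + 1.
Here n = 24, k = 3, so n − k + 1 = 22.
Given d = 2, check d ≤ 22: YES.
Slack = (n − k + 1) − d = 20.
The code is NOT MDS (slack = 20 > 0).
Description: the claimed parameters are [24, 3, 2]_9; such a code would be non-MDS.


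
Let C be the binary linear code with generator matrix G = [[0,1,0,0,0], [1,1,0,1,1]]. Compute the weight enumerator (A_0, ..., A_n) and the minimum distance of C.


Weight distribution: A_0 = 1, A_1 = 1, A_3 = 1, A_4 = 1. Minimum distance d = 1.

Enumerate all 2^2 = 4 messages m ∈ F_2^2.
For each, compute codeword c = mG in F_2^5, then tally its weight.
  m = 00 → c = 00000, weight = 0.
  m = 10 → c = 01000, weight = 1.
  m = 01 → c = 11011, weight = 4.
  m = 11 → c = 10011, weight = 3.
Tally weights:
  weight 0: 1 codewords.
  weight 1: 1 codewords.
  weight 3: 1 codewords.
  weight 4: 1 codewords.
Minimum distance d = smallest w > 0 with A_w > 0 = 1.
Sanity: Σ A_w = 4 = 2^2 = 4 ✓.


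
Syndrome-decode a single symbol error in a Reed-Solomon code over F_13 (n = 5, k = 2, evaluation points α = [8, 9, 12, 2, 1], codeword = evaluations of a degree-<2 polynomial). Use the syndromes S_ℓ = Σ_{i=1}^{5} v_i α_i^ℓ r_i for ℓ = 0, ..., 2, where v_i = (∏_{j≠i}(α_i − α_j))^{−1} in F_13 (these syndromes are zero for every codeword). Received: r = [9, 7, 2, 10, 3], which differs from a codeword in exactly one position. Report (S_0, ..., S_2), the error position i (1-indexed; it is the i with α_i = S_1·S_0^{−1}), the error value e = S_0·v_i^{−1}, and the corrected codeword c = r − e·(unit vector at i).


S = (4, 6, 9), error at position 1, error magnitude e = 9, c = [0, 7, 2, 10, 3].

Step 1: column multipliers v_i = (∏_{j≠i}(α_i − α_j))^{−1} mod 13.
  i = 1 (α = 8): (8−9)(8−12)(8−2)(8−1) = (−1)·(−4)·6·7 = 168 ≡ 12, so v_1 = 12^{−1} = 12 (mod 13).
  i = 2 (α = 9): (9−8)(9−12)(9−2)(9−1) = 1·(−3)·7·8 = −168 ≡ 1, so v_2 = 1^{−1} = 1 (mod 13).
  i = 3 (α = 12): (12−8)(12−9)(12−2)(12−1) = 4·3·10·11 = 1320 ≡ 7, so v_3 = 7^{−1} = 2 (mod 13).
  i = 4 (α = 2): (2−8)(2−9)(2−12)(2−1) = (−6)·(−7)·(−10)·1 = −420 ≡ 9, so v_4 = 9^{−1} = 3 (mod 13).
  i = 5 (α = 1): (1−8)(1−9)(1−12)(1−2) = (−7)·(−8)·(−11)·(−1) = 616 ≡ 5, so v_5 = 5^{−1} = 8 (mod 13).
  v = [12, 1, 2, 3, 8].
Step 2: syndromes of r = [9, 7, 2, 10, 3] (all sums mod 13).
  S_0 = Σ v_i r_i = 12·9 + 1·7 + 2·2 + 3·10 + 8·3 = 173 ≡ 4.
  S_1 = Σ v_i α_i r_i = 12·8·9 + 1·9·7 + 2·12·2 + 3·2·10 + 8·1·3 = 1059 ≡ 6.
  α_i^2 mod 13 = [12, 3, 1, 4, 1].
  S_2 = Σ v_i α_i^2 r_i = 12·12·9 + 1·3·7 + 2·1·2 + 3·4·10 + 8·1·3 = 1465 ≡ 9.
  S = (4, 6, 9) ≠ 0, so r is not a codeword (an error is present).
Step 3: locate the error. For a single error e at position i, S_ℓ = v_i·e·α_i^ℓ, so α_err = S_1/S_0.
  S_0^{−1} = 4^{−1} = 10 (mod 13), so α_err = 6·10 = 60 ≡ 8 = α_1. Error position i = 1.
  Consistency check: S_2/S_1 = 9·11 = 99 ≡ 8 = α_err ✓ (single-error assumption holds).
Step 4: error magnitude e = S_0/v_1 = S_0·∏_{j≠1}(α_1 − α_j) = 4·12 = 48 ≡ 9 (mod 13).
Step 5: correct position 1: c_1 = r_1 − e = 9 − 9 ≡ 0 (mod 13). Hence c = [0, 7, 2, 10, 3].
  Check: interpolating c through the α_i gives m(x) = 9 + 7·x (degree < 2) with m(α_i) = c_i for every i, so c is indeed a codeword.


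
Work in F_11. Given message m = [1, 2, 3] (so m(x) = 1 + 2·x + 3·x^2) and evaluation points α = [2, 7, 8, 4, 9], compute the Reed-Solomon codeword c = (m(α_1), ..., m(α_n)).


c = [6, 8, 0, 2, 9]

Message polynomial: m(x) = 1 + 2·x + 3·x^2 (mod 11).
For each evaluation point α_i, compute m(α_i) mod 11:
  α_1 = 2: Horner steps 3 → 8 → 6, so m(2) = 6.
  α_2 = 7: Horner steps 3 → 1 → 8, so m(7) = 8.
  α_3 = 8: Horner steps 3 → 4 → 0, so m(8) = 0.
  α_4 = 4: Horner steps 3 → 3 → 2, so m(4) = 2.
  α_5 = 9: Horner steps 3 → 7 → 9, so m(9) = 9.
Codeword c = [6, 8, 0, 2, 9] ∈ F_11^5.


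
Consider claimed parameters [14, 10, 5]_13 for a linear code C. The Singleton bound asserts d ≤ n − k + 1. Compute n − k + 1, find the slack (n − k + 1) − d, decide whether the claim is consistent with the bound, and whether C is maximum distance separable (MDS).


Singleton RHS = n − k + 1 = 5, slack = 0, bound satisfied, MDS.

Singleton bound: d ≤ n − k + 1.
Here n = 14, k = 10, so n − k + 1 = 5.
Given d = 5, check d ≤ 5: YES.
Slack = (n − k + 1) − d = 0.
The code is MDS (slack = 0).
Description: the claimed parameters are [14, 10, 5]_13; such a code would be MDS (meets Singleton bound).


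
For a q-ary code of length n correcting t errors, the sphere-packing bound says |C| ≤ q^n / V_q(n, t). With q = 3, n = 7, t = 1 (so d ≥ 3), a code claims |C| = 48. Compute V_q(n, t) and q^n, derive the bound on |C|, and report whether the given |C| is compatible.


V_q(n, t) = 15, q^n = 2187, Hamming bound = 145, |C| = 48 ≤ bound (satisfied).

Step 1: Compute V_q(n, t) = Σ_{j=0}^1 C(n, j) (q−1)^j.
  j = 0: C(7,0)·(2)^0 = 1·1 = 1.
  j = 1: C(7,1)·(2)^1 = 7·2 = 14.
  V_q(n, t) = 1 + 14 = 15.
Step 2: q^n = 3^7 = 2187.
Step 3: Hamming bound ⌊q^n / V_q(n,t)⌋ = ⌊2187/15⌋ = 145.
Step 4: Compare |C| = 48 to 145: satisfied.
The claimed |C| lies below the Hamming bound.


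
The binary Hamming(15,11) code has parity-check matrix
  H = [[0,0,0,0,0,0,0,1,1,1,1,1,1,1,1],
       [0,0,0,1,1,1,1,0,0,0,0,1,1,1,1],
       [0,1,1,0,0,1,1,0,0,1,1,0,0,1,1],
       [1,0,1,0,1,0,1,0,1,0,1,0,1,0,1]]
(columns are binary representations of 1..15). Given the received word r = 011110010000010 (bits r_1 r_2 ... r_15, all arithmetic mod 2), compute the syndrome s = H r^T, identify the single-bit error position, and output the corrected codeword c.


s = (0, 1, 1, 0)^T, error position = 6, corrected codeword c = 011111010000010

Compute s = H r^T mod 2 one row at a time:
  s_1 = 1 + 0 + 0 + 0 + 0 + 0 + 1 + 0 = 2 ≡ 0 (mod 2).
  s_2 = 1 + 1 + 0 + 0 + 0 + 0 + 1 + 0 = 3 ≡ 1 (mod 2).
  s_3 = 1 + 1 + 0 + 0 + 0 + 0 + 1 + 0 = 3 ≡ 1 (mod 2).
  s_4 = 0 + 1 + 1 + 0 + 0 + 0 + 0 + 0 = 2 ≡ 0 (mod 2).
s = (0, 1, 1, 0)^T — this equals column 6 of H (binary 0110), so error is at position 6.
Correct: flip bit 6 of r = 011110010000010 to get c = 011111010000010.


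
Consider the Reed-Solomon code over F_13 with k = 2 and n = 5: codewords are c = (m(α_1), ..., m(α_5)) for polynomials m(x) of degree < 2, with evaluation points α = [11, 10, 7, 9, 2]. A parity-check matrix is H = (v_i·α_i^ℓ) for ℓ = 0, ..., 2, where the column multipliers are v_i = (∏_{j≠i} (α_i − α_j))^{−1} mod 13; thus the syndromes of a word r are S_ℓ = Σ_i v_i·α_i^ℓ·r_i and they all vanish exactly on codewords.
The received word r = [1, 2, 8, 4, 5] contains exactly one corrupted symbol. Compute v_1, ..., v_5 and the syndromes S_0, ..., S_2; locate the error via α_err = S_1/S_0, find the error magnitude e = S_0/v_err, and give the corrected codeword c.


S = (2, 9, 8), error at position 1, error magnitude e = 1, c = [0, 2, 8, 4, 5].

Step 1: column multipliers v_i = (∏_{j≠i}(α_i − α_j))^{−1} mod 13.
  i = 1 (α = 11): (11−10)(11−7)(11−9)(11−2) = 1·4·2·9 = 72 ≡ 7, so v_1 = 7^{−1} = 2 (mod 13).
  i = 2 (α = 10): (10−11)(10−7)(10−9)(10−2) = (−1)·3·1·8 = −24 ≡ 2, so v_2 = 2^{−1} = 7 (mod 13).
  i = 3 (α = 7): (7−11)(7−10)(7−9)(7−2) = (−4)·(−3)·(−2)·5 = −120 ≡ 10, so v_3 = 10^{−1} = 4 (mod 13).
  i = 4 (α = 9): (9−11)(9−10)(9−7)(9−2) = (−2)·(−1)·2·7 = 28 ≡ 2, so v_4 = 2^{−1} = 7 (mod 13).
  i = 5 (α = 2): (2−11)(2−10)(2−7)(2−9) = (−9)·(−8)·(−5)·(−7) = 2520 ≡ 11, so v_5 = 11^{−1} = 6 (mod 13).
  v = [2, 7, 4, 7, 6].
Step 2: syndromes of r = [1, 2, 8, 4, 5] (all sums mod 13).
  S_0 = Σ v_i r_i = 2·1 + 7·2 + 4·8 + 7·4 + 6·5 = 106 ≡ 2.
  S_1 = Σ v_i α_i r_i = 2·11·1 + 7·10·2 + 4·7·8 + 7·9·4 + 6·2·5 = 698 ≡ 9.
  α_i^2 mod 13 = [4, 9, 10, 3, 4].
  S_2 = Σ v_i α_i^2 r_i = 2·4·1 + 7·9·2 + 4·10·8 + 7·3·4 + 6·4·5 = 658 ≡ 8.
  S = (2, 9, 8) ≠ 0, so r is not a codeword (an error is present).
Step 3: locate the error. For a single error e at position i, S_ℓ = v_i·e·α_i^ℓ, so α_err = S_1/S_0.
  S_0^{−1} = 2^{−1} = 7 (mod 13), so α_err = 9·7 = 63 ≡ 11 = α_1. Error position i = 1.
  Consistency check: S_2/S_1 = 8·3 = 24 ≡ 11 = α_err ✓ (single-error assumption holds).
Step 4: error magnitude e = S_0/v_1 = S_0·∏_{j≠1}(α_1 − α_j) = 2·7 = 14 ≡ 1 (mod 13).
Step 5: correct position 1: c_1 = r_1 − e = 1 − 1 ≡ 0 (mod 13). Hence c = [0, 2, 8, 4, 5].
  Check: interpolating c through the α_i gives m(x) = 9 + 11·x (degree < 2) with m(α_i) = c_i for every i, so c is indeed a codeword.


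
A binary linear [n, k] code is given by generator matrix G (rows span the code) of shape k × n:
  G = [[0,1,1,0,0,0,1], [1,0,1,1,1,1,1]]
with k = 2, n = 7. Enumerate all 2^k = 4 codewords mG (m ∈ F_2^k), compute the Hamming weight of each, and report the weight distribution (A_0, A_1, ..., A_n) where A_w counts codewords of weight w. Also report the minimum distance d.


Weight distribution: A_0 = 1, A_3 = 1, A_5 = 1, A_6 = 1. Minimum distance d = 3.

Enumerate all 2^2 = 4 messages m ∈ F_2^2.
For each, compute codeword c = mG in F_2^7, then tally its weight.
  m = 00 → c = 0000000, weight = 0.
  m = 10 → c = 0110001, weight = 3.
  m = 01 → c = 1011111, weight = 6.
  m = 11 → c = 1101110, weight = 5.
Tally weights:
  weight 0: 1 codewords.
  weight 3: 1 codewords.
  weight 5: 1 codewords.
  weight 6: 1 codewords.
Minimum distance d = smallest w > 0 with A_w > 0 = 3.
Sanity: Σ A_w = 4 = 2^2 = 4 ✓.


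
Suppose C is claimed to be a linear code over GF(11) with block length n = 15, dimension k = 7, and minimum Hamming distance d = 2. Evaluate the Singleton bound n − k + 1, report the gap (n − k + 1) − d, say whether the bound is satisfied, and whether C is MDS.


Singleton RHS = n − k + 1 = 9, slack = 7, bound satisfied, not MDS.

Singleton bound: d ≤ n − k + 1.
Here n = 15, k = 7, so n − k + 1 = 9.
Given d = 2, check d ≤ 9: YES.
Slack = (n − k + 1) − d = 7.
The code is NOT MDS (slack = 7 > 0).
Description: the claimed parameters are [15, 7, 2]_11; such a code would be non-MDS.


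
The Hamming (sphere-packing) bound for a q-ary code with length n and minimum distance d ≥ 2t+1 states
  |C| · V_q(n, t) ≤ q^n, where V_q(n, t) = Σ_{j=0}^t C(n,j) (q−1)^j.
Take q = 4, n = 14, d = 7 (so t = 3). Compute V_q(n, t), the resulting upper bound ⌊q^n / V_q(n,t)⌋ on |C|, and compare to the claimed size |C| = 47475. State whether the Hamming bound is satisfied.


V_q(n, t) = 10690, q^n = 268435456, Hamming bound = 25110, |C| = 47475 > bound (violated).

Step 1: Compute V_q(n, t) = Σ_{j=0}^3 C(n, j) (q−1)^j.
  j = 0: C(14,0)·(3)^0 = 1·1 = 1.
  j = 1: C(14,1)·(3)^1 = 14·3 = 42.
  j = 2: C(14,2)·(3)^2 = 91·9 = 819.
  j = 3: C(14,3)·(3)^3 = 364·27 = 9828.
  V_q(n, t) = 1 + 42 + 819 + 9828 = 10690.
Step 2: q^n = 4^14 = 268435456.
Step 3: Hamming bound ⌊q^n / V_q(n,t)⌋ = ⌊268435456/10690⌋ = 25110.
Step 4: Compare |C| = 47475 to 25110: violated.
The claimed |C| lies above the Hamming bound, so no 4-ary code of length 14 with d ≥ 7 can have 47475 codewords.


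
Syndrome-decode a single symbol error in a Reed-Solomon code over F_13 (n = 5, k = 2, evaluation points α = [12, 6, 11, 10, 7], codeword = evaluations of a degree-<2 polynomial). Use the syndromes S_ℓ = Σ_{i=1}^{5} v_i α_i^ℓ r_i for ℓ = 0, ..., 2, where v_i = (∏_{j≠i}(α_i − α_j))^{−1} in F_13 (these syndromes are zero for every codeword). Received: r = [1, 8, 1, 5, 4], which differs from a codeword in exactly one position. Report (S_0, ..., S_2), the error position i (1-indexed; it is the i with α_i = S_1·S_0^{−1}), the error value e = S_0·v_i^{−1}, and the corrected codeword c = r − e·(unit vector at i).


S = (7, 6, 7), error at position 1, error magnitude e = 4, c = [10, 8, 1, 5, 4].

Step 1: column multipliers v_i = (∏_{j≠i}(α_i − α_j))^{−1} mod 13.
  i = 1 (α = 12): (12−6)(12−11)(12−10)(12−7) = 6·1·2·5 = 60 ≡ 8, so v_1 = 8^{−1} = 5 (mod 13).
  i = 2 (α = 6): (6−12)(6−11)(6−10)(6−7) = (−6)·(−5)·(−4)·(−1) = 120 ≡ 3, so v_2 = 3^{−1} = 9 (mod 13).
  i = 3 (α = 11): (11−12)(11−6)(11−10)(11−7) = (−1)·5·1·4 = −20 ≡ 6, so v_3 = 6^{−1} = 11 (mod 13).
  i = 4 (α = 10): (10−12)(10−6)(10−11)(10−7) = (−2)·4·(−1)·3 = 24 ≡ 11, so v_4 = 11^{−1} = 6 (mod 13).
  i = 5 (α = 7): (7−12)(7−6)(7−11)(7−10) = (−5)·1·(−4)·(−3) = −60 ≡ 5, so v_5 = 5^{−1} = 8 (mod 13).
  v = [5, 9, 11, 6, 8].
Step 2: syndromes of r = [1, 8, 1, 5, 4] (all sums mod 13).
  S_0 = Σ v_i r_i = 5·1 + 9·8 + 11·1 + 6·5 + 8·4 = 150 ≡ 7.
  S_1 = Σ v_i α_i r_i = 5·12·1 + 9·6·8 + 11·11·1 + 6·10·5 + 8·7·4 = 1137 ≡ 6.
  α_i^2 mod 13 = [1, 10, 4, 9, 10].
  S_2 = Σ v_i α_i^2 r_i = 5·1·1 + 9·10·8 + 11·4·1 + 6·9·5 + 8·10·4 = 1359 ≡ 7.
  S = (7, 6, 7) ≠ 0, so r is not a codeword (an error is present).
Step 3: locate the error. For a single error e at position i, S_ℓ = v_i·e·α_i^ℓ, so α_err = S_1/S_0.
  S_0^{−1} = 7^{−1} = 2 (mod 13), so α_err = 6·2 = 12 ≡ 12 = α_1. Error position i = 1.
  Consistency check: S_2/S_1 = 7·11 = 77 ≡ 12 = α_err ✓ (single-error assumption holds).
Step 4: error magnitude e = S_0/v_1 = S_0·∏_{j≠1}(α_1 − α_j) = 7·8 = 56 ≡ 4 (mod 13).
Step 5: correct position 1: c_1 = r_1 − e = 1 − 4 ≡ 10 (mod 13). Hence c = [10, 8, 1, 5, 4].
  Check: interpolating c through the α_i gives m(x) = 6 + 9·x (degree < 2) with m(α_i) = c_i for every i, so c is indeed a codeword.


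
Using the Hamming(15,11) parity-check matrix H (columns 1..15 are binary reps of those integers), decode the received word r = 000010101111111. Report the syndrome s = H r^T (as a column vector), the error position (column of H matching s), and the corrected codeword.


s = (1, 0, 1, 0)^T, error position = 10, corrected codeword c = 000010101011111

Compute s = H r^T mod 2 one row at a time:
  s_1 = 0 + 1 + 1 + 1 + 1 + 1 + 1 + 1 = 7 ≡ 1 (mod 2).
  s_2 = 0 + 1 + 0 + 1 + 1 + 1 + 1 + 1 = 6 ≡ 0 (mod 2).
  s_3 = 0 + 0 + 0 + 1 + 1 + 1 + 1 + 1 = 5 ≡ 1 (mod 2).
  s_4 = 0 + 0 + 1 + 1 + 1 + 1 + 1 + 1 = 6 ≡ 0 (mod 2).
s = (1, 0, 1, 0)^T — this equals column 10 of H (binary 1010), so error is at position 10.
Correct: flip bit 10 of r = 000010101111111 to get c = 000010101011111.


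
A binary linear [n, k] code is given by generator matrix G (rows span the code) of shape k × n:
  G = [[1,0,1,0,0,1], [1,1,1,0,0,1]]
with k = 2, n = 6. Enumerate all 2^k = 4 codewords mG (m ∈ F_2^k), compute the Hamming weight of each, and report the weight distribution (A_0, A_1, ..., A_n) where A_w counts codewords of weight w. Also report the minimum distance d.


Weight distribution: A_0 = 1, A_1 = 1, A_3 = 1, A_4 = 1. Minimum distance d = 1.

Enumerate all 2^2 = 4 messages m ∈ F_2^2.
For each, compute codeword c = mG in F_2^6, then tally its weight.
  m = 00 → c = 000000, weight = 0.
  m = 10 → c = 101001, weight = 3.
  m = 01 → c = 111001, weight = 4.
  m = 11 → c = 010000, weight = 1.
Tally weights:
  weight 0: 1 codewords.
  weight 1: 1 codewords.
  weight 3: 1 codewords.
  weight 4: 1 codewords.
Minimum distance d = smallest w > 0 with A_w > 0 = 1.
Sanity: Σ A_w = 4 = 2^2 = 4 ✓.


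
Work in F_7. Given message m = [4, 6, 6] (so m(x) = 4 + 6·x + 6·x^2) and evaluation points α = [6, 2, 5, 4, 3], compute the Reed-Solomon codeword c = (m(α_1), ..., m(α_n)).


c = [4, 5, 2, 5, 6]

Message polynomial: m(x) = 4 + 6·x + 6·x^2 (mod 7).
For each evaluation point α_i, compute m(α_i) mod 7:
  α_1 = 6: Horner steps 6 → 0 → 4, so m(6) = 4.
  α_2 = 2: Horner steps 6 → 4 → 5, so m(2) = 5.
  α_3 = 5: Horner steps 6 → 1 → 2, so m(5) = 2.
  α_4 = 4: Horner steps 6 → 2 → 5, so m(4) = 5.
  α_5 = 3: Horner steps 6 → 3 → 6, so m(3) = 6.
Codeword c = [4, 5, 2, 5, 6] ∈ F_7^5.


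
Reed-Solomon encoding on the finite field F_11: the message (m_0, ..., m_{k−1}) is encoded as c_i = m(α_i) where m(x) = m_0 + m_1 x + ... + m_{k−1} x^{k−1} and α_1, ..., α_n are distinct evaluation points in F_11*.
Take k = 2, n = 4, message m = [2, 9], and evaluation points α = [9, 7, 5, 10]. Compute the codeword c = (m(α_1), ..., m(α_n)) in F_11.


c = [6, 10, 3, 4]

Message polynomial: m(x) = 2 + 9·x (mod 11).
For each evaluation point α_i, compute m(α_i) mod 11:
  α_1 = 9: Horner steps 9 → 6, so m(9) = 6.
  α_2 = 7: Horner steps 9 → 10, so m(7) = 10.
  α_3 = 5: Horner steps 9 → 3, so m(5) = 3.
  α_4 = 10: Horner steps 9 → 4, so m(10) = 4.
Codeword c = [6, 10, 3, 4] ∈ F_11^4.


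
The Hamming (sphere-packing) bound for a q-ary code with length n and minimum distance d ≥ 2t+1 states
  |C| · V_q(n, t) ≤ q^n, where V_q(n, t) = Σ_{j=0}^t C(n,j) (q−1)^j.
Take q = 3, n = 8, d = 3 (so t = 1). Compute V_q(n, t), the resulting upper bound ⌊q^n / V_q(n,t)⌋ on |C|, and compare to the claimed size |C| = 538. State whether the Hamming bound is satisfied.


V_q(n, t) = 17, q^n = 6561, Hamming bound = 385, |C| = 538 > bound (violated).

Step 1: Compute V_q(n, t) = Σ_{j=0}^1 C(n, j) (q−1)^j.
  j = 0: C(8,0)·(2)^0 = 1·1 = 1.
  j = 1: C(8,1)·(2)^1 = 8·2 = 16.
  V_q(n, t) = 1 + 16 = 17.
Step 2: q^n = 3^8 = 6561.
Step 3: Hamming bound ⌊q^n / V_q(n,t)⌋ = ⌊6561/17⌋ = 385.
Step 4: Compare |C| = 538 to 385: violated.
The claimed |C| lies above the Hamming bound, so no 3-ary code of length 8 with d ≥ 3 can have 538 codewords.


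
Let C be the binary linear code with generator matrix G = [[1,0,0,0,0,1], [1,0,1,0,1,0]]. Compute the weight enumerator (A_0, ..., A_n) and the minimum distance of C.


Weight distribution: A_0 = 1, A_2 = 1, A_3 = 2. Minimum distance d = 2.

Enumerate all 2^2 = 4 messages m ∈ F_2^2.
For each, compute codeword c = mG in F_2^6, then tally its weight.
  m = 00 → c = 000000, weight = 0.
  m = 10 → c = 100001, weight = 2.
  m = 01 → c = 101010, weight = 3.
  m = 11 → c = 001011, weight = 3.
Tally weights:
  weight 0: 1 codewords.
  weight 2: 1 codewords.
  weight 3: 2 codewords.
Minimum distance d = smallest w > 0 with A_w > 0 = 2.
Sanity: Σ A_w = 4 = 2^2 = 4 ✓.


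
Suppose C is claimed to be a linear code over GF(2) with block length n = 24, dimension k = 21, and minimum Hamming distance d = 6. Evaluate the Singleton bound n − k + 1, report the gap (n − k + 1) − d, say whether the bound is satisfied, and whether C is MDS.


Singleton RHS = n − k + 1 = 4, slack = -2, bound violated (no such code; not MDS).

Singleton bound: d ≤ n − k + 1.
Here n = 24, k = 21, so n − k + 1 = 4.
Given d = 6, check d ≤ 4: NO.
Slack = (n − k + 1) − d = -2.
The slack is negative: d = 6 exceeds n − k + 1 = 4 by 2, so the Singleton bound is violated and no linear [24, 21, 6]_2 code can exist. In particular it is not MDS (MDS requires d = n − k + 1 exactly).
Description: the claimed parameters are [24, 21, 6]_2; such a code would be impossible (violates the Singleton bound).


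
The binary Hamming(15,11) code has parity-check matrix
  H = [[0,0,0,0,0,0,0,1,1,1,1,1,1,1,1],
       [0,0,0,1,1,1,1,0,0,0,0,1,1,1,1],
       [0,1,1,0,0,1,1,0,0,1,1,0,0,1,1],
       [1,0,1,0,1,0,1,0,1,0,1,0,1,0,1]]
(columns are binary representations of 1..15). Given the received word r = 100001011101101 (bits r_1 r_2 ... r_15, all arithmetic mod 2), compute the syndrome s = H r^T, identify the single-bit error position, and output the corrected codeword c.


s = (0, 0, 1, 0)^T, error position = 2, corrected codeword c = 110001011101101

Compute s = H r^T mod 2 one row at a time:
  s_1 = 1 + 1 + 1 + 0 + 1 + 1 + 0 + 1 = 6 ≡ 0 (mod 2).
  s_2 = 0 + 0 + 1 + 0 + 1 + 1 + 0 + 1 = 4 ≡ 0 (mod 2).
  s_3 = 0 + 0 + 1 + 0 + 1 + 0 + 0 + 1 = 3 ≡ 1 (mod 2).
  s_4 = 1 + 0 + 0 + 0 + 1 + 0 + 1 + 1 = 4 ≡ 0 (mod 2).
s = (0, 0, 1, 0)^T — this equals column 2 of H (binary 0010), so error is at position 2.
Correct: flip bit 2 of r = 100001011101101 to get c = 110001011101101.


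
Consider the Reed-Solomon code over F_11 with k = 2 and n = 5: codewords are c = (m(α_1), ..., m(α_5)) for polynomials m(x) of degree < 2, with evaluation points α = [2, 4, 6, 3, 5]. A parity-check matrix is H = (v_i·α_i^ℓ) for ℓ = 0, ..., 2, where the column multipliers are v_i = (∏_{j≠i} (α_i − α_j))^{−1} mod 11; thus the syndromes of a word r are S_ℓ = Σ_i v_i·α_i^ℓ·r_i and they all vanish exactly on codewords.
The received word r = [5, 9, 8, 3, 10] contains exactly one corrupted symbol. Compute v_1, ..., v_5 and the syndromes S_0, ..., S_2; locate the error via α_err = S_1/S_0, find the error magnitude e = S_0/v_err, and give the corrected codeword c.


S = (2, 8, 10), error at position 2, error magnitude e = 8, c = [5, 1, 8, 3, 10].

Step 1: column multipliers v_i = (∏_{j≠i}(α_i − α_j))^{−1} mod 11.
  i = 1 (α = 2): (2−4)(2−6)(2−3)(2−5) = (−2)·(−4)·(−1)·(−3) = 24 ≡ 2, so v_1 = 2^{−1} = 6 (mod 11).
  i = 2 (α = 4): (4−2)(4−6)(4−3)(4−5) = 2·(−2)·1·(−1) = 4 ≡ 4, so v_2 = 4^{−1} = 3 (mod 11).
  i = 3 (α = 6): (6−2)(6−4)(6−3)(6−5) = 4·2·3·1 = 24 ≡ 2, so v_3 = 2^{−1} = 6 (mod 11).
  i = 4 (α = 3): (3−2)(3−4)(3−6)(3−5) = 1·(−1)·(−3)·(−2) = −6 ≡ 5, so v_4 = 5^{−1} = 9 (mod 11).
  i = 5 (α = 5): (5−2)(5−4)(5−6)(5−3) = 3·1·(−1)·2 = −6 ≡ 5, so v_5 = 5^{−1} = 9 (mod 11).
  v = [6, 3, 6, 9, 9].
Step 2: syndromes of r = [5, 9, 8, 3, 10] (all sums mod 11).
  S_0 = Σ v_i r_i = 6·5 + 3·9 + 6·8 + 9·3 + 9·10 = 222 ≡ 2.
  S_1 = Σ v_i α_i r_i = 6·2·5 + 3·4·9 + 6·6·8 + 9·3·3 + 9·5·10 = 987 ≡ 8.
  α_i^2 mod 11 = [4, 5, 3, 9, 3].
  S_2 = Σ v_i α_i^2 r_i = 6·4·5 + 3·5·9 + 6·3·8 + 9·9·3 + 9·3·10 = 912 ≡ 10.
  S = (2, 8, 10) ≠ 0, so r is not a codeword (an error is present).
Step 3: locate the error. For a single error e at position i, S_ℓ = v_i·e·α_i^ℓ, so α_err = S_1/S_0.
  S_0^{−1} = 2^{−1} = 6 (mod 11), so α_err = 8·6 = 48 ≡ 4 = α_2. Error position i = 2.
  Consistency check: S_2/S_1 = 10·7 = 70 ≡ 4 = α_err ✓ (single-error assumption holds).
Step 4: error magnitude e = S_0/v_2 = S_0·∏_{j≠2}(α_2 − α_j) = 2·4 = 8 ≡ 8 (mod 11).
Step 5: correct position 2: c_2 = r_2 − e = 9 − 8 ≡ 1 (mod 11). Hence c = [5, 1, 8, 3, 10].
  Check: interpolating c through the α_i gives m(x) = 9 + 9·x (degree < 2) with m(α_i) = c_i for every i, so c is indeed a codeword.


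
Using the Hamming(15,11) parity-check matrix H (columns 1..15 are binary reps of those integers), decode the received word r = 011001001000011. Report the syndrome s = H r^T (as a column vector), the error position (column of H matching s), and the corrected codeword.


s = (1, 1, 1, 1)^T, error position = 15, corrected codeword c = 011001001000010

Compute s = H r^T mod 2 one row at a time:
  s_1 = 0 + 1 + 0 + 0 + 0 + 0 + 1 + 1 = 3 ≡ 1 (mod 2).
  s_2 = 0 + 0 + 1 + 0 + 0 + 0 + 1 + 1 = 3 ≡ 1 (mod 2).
  s_3 = 1 + 1 + 1 + 0 + 0 + 0 + 1 + 1 = 5 ≡ 1 (mod 2).
  s_4 = 0 + 1 + 0 + 0 + 1 + 0 + 0 + 1 = 3 ≡ 1 (mod 2).
s = (1, 1, 1, 1)^T — this equals column 15 of H (binary 1111), so error is at position 15.
Correct: flip bit 15 of r = 011001001000011 to get c = 011001001000010.


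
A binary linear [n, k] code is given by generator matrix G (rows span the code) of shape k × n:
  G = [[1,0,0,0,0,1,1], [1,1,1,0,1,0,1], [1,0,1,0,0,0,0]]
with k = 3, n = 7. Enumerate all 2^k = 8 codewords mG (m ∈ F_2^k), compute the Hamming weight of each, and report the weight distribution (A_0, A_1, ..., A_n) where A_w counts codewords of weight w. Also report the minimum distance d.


Weight distribution: A_0 = 1, A_2 = 1, A_3 = 3, A_4 = 2, A_5 = 1. Minimum distance d = 2.

Enumerate all 2^3 = 8 messages m ∈ F_2^3.
For each, compute codeword c = mG in F_2^7, then tally its weight.
  m = 000 → c = 0000000, weight = 0.
  m = 100 → c = 1000011, weight = 3.
  m = 010 → c = 1110101, weight = 5.
  m = 110 → c = 0110110, weight = 4.
  m = 001 → c = 1010000, weight = 2.
  m = 101 → c = 0010011, weight = 3.
  m = 011 → c = 0100101, weight = 3.
  m = 111 → c = 1100110, weight = 4.
Tally weights:
  weight 0: 1 codewords.
  weight 2: 1 codewords.
  weight 3: 3 codewords.
  weight 4: 2 codewords.
  weight 5: 1 codewords.
Minimum distance d = smallest w > 0 with A_w > 0 = 2.
Sanity: Σ A_w = 8 = 2^3 = 8 ✓.


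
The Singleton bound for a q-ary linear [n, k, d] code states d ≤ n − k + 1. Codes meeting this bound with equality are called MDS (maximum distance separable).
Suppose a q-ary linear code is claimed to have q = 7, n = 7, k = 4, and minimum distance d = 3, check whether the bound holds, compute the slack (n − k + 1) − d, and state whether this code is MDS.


Singleton RHS = n − k + 1 = 4, slack = 1, bound satisfied, not MDS.

Singleton bound: d ≤ n − k + 1.
Here n = 7, k = 4, so n − k + 1 = 4.
Given d = 3, check d ≤ 4: YES.
Slack = (n − k + 1) − d = 1.
The code is NOT MDS (slack = 1 > 0).
Description: the claimed parameters are [7, 4, 3]_7; such a code would be non-MDS.


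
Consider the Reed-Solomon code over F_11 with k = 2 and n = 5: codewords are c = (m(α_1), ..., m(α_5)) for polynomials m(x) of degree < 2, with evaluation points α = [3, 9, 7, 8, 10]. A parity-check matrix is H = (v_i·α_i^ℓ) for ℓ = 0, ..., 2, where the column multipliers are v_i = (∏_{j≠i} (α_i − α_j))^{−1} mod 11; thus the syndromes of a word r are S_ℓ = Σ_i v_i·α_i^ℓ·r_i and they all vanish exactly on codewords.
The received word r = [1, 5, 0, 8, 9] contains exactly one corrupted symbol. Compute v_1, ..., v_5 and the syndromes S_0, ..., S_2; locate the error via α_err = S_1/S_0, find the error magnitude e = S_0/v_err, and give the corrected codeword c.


S = (2, 9, 2), error at position 5, error magnitude e = 7, c = [1, 5, 0, 8, 2].

Step 1: column multipliers v_i = (∏_{j≠i}(α_i − α_j))^{−1} mod 11.
  i = 1 (α = 3): (3−9)(3−7)(3−8)(3−10) = (−6)·(−4)·(−5)·(−7) = 840 ≡ 4, so v_1 = 4^{−1} = 3 (mod 11).
  i = 2 (α = 9): (9−3)(9−7)(9−8)(9−10) = 6·2·1·(−1) = −12 ≡ 10, so v_2 = 10^{−1} = 10 (mod 11).
  i = 3 (α = 7): (7−3)(7−9)(7−8)(7−10) = 4·(−2)·(−1)·(−3) = −24 ≡ 9, so v_3 = 9^{−1} = 5 (mod 11).
  i = 4 (α = 8): (8−3)(8−9)(8−7)(8−10) = 5·(−1)·1·(−2) = 10 ≡ 10, so v_4 = 10^{−1} = 10 (mod 11).
  i = 5 (α = 10): (10−3)(10−9)(10−7)(10−8) = 7·1·3·2 = 42 ≡ 9, so v_5 = 9^{−1} = 5 (mod 11).
  v = [3, 10, 5, 10, 5].
Step 2: syndromes of r = [1, 5, 0, 8, 9] (all sums mod 11).
  S_0 = Σ v_i r_i = 3·1 + 10·5 + 5·0 + 10·8 + 5·9 = 178 ≡ 2.
  S_1 = Σ v_i α_i r_i = 3·3·1 + 10·9·5 + 5·7·0 + 10·8·8 + 5·10·9 = 1549 ≡ 9.
  α_i^2 mod 11 = [9, 4, 5, 9, 1].
  S_2 = Σ v_i α_i^2 r_i = 3·9·1 + 10·4·5 + 5·5·0 + 10·9·8 + 5·1·9 = 992 ≡ 2.
  S = (2, 9, 2) ≠ 0, so r is not a codeword (an error is present).
Step 3: locate the error. For a single error e at position i, S_ℓ = v_i·e·α_i^ℓ, so α_err = S_1/S_0.
  S_0^{−1} = 2^{−1} = 6 (mod 11), so α_err = 9·6 = 54 ≡ 10 = α_5. Error position i = 5.
  Consistency check: S_2/S_1 = 2·5 = 10 ≡ 10 = α_err ✓ (single-error assumption holds).
Step 4: error magnitude e = S_0/v_5 = S_0·∏_{j≠5}(α_5 − α_j) = 2·9 = 18 ≡ 7 (mod 11).
Step 5: correct position 5: c_5 = r_5 − e = 9 − 7 ≡ 2 (mod 11). Hence c = [1, 5, 0, 8, 2].
  Check: interpolating c through the α_i gives m(x) = 10 + 8·x (degree < 2) with m(α_i) = c_i for every i, so c is indeed a codeword.


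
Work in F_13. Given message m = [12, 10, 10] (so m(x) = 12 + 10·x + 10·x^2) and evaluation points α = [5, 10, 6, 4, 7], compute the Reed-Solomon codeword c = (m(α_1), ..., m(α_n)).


c = [0, 7, 3, 4, 0]

Message polynomial: m(x) = 12 + 10·x + 10·x^2 (mod 13).
For each evaluation point α_i, compute m(α_i) mod 13:
  α_1 = 5: Horner steps 10 → 8 → 0, so m(5) = 0.
  α_2 = 10: Horner steps 10 → 6 → 7, so m(10) = 7.
  α_3 = 6: Horner steps 10 → 5 → 3, so m(6) = 3.
  α_4 = 4: Horner steps 10 → 11 → 4, so m(4) = 4.
  α_5 = 7: Horner steps 10 → 2 → 0, so m(7) = 0.
Codeword c = [0, 7, 3, 4, 0] ∈ F_13^5.


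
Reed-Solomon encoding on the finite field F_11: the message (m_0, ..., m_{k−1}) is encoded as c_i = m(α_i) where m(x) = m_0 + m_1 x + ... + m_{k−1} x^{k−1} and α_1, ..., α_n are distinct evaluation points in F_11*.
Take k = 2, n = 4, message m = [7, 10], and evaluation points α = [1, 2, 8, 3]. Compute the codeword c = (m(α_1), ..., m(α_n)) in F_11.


c = [6, 5, 10, 4]

Message polynomial: m(x) = 7 + 10·x (mod 11).
For each evaluation point α_i, compute m(α_i) mod 11:
  α_1 = 1: Horner steps 10 → 6, so m(1) = 6.
  α_2 = 2: Horner steps 10 → 5, so m(2) = 5.
  α_3 = 8: Horner steps 10 → 10, so m(8) = 10.
  α_4 = 3: Horner steps 10 → 4, so m(3) = 4.
Codeword c = [6, 5, 10, 4] ∈ F_11^4.


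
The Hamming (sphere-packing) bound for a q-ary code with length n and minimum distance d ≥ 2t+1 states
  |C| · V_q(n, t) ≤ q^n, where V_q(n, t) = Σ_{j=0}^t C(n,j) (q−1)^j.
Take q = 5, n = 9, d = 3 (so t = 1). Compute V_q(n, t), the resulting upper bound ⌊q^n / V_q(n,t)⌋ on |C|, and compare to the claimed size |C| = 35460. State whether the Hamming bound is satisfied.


V_q(n, t) = 37, q^n = 1953125, Hamming bound = 52787, |C| = 35460 ≤ bound (satisfied).

Step 1: Compute V_q(n, t) = Σ_{j=0}^1 C(n, j) (q−1)^j.
  j = 0: C(9,0)·(4)^0 = 1·1 = 1.
  j = 1: C(9,1)·(4)^1 = 9·4 = 36.
  V_q(n, t) = 1 + 36 = 37.
Step 2: q^n = 5^9 = 1953125.
Step 3: Hamming bound ⌊q^n / V_q(n,t)⌋ = ⌊1953125/37⌋ = 52787.
Step 4: Compare |C| = 35460 to 52787: satisfied.
The claimed |C| lies below the Hamming bound.


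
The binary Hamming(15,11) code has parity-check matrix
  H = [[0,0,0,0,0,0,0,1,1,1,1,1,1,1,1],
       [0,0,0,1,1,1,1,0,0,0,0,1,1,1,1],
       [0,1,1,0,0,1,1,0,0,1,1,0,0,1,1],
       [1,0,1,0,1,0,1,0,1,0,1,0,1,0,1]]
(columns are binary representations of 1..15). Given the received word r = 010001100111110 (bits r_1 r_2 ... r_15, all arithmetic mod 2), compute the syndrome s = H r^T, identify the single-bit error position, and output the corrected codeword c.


s = (1, 1, 0, 1)^T, error position = 13, corrected codeword c = 010001100111010

Compute s = H r^T mod 2 one row at a time:
  s_1 = 0 + 0 + 1 + 1 + 1 + 1 + 1 + 0 = 5 ≡ 1 (mod 2).
  s_2 = 0 + 0 + 1 + 1 + 1 + 1 + 1 + 0 = 5 ≡ 1 (mod 2).
  s_3 = 1 + 0 + 1 + 1 + 1 + 1 + 1 + 0 = 6 ≡ 0 (mod 2).
  s_4 = 0 + 0 + 0 + 1 + 0 + 1 + 1 + 0 = 3 ≡ 1 (mod 2).
s = (1, 1, 0, 1)^T — this equals column 13 of H (binary 1101), so error is at position 13.
Correct: flip bit 13 of r = 010001100111110 to get c = 010001100111010.


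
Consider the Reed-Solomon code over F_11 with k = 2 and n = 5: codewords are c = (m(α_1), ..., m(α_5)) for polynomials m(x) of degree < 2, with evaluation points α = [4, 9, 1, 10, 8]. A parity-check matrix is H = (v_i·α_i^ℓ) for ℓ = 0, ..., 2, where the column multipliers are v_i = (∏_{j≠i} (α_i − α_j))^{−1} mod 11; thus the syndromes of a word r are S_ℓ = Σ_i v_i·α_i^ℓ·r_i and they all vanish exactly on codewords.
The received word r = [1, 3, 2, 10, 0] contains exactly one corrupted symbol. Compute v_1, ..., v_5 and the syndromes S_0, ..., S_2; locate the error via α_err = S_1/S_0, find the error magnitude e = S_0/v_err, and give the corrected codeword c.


S = (4, 10, 3), error at position 5, error magnitude e = 4, c = [1, 3, 2, 10, 7].

Step 1: column multipliers v_i = (∏_{j≠i}(α_i − α_j))^{−1} mod 11.
  i = 1 (α = 4): (4−9)(4−1)(4−10)(4−8) = (−5)·3·(−6)·(−4) = −360 ≡ 3, so v_1 = 3^{−1} = 4 (mod 11).
  i = 2 (α = 9): (9−4)(9−1)(9−10)(9−8) = 5·8·(−1)·1 = −40 ≡ 4, so v_2 = 4^{−1} = 3 (mod 11).
  i = 3 (α = 1): (1−4)(1−9)(1−10)(1−8) = (−3)·(−8)·(−9)·(−7) = 1512 ≡ 5, so v_3 = 5^{−1} = 9 (mod 11).
  i = 4 (α = 10): (10−4)(10−9)(10−1)(10−8) = 6·1·9·2 = 108 ≡ 9, so v_4 = 9^{−1} = 5 (mod 11).
  i = 5 (α = 8): (8−4)(8−9)(8−1)(8−10) = 4·(−1)·7·(−2) = 56 ≡ 1, so v_5 = 1^{−1} = 1 (mod 11).
  v = [4, 3, 9, 5, 1].
Step 2: syndromes of r = [1, 3, 2, 10, 0] (all sums mod 11).
  S_0 = Σ v_i r_i = 4·1 + 3·3 + 9·2 + 5·10 + 1·0 = 81 ≡ 4.
  S_1 = Σ v_i α_i r_i = 4·4·1 + 3·9·3 + 9·1·2 + 5·10·10 + 1·8·0 = 615 ≡ 10.
  α_i^2 mod 11 = [5, 4, 1, 1, 9].
  S_2 = Σ v_i α_i^2 r_i = 4·5·1 + 3·4·3 + 9·1·2 + 5·1·10 + 1·9·0 = 124 ≡ 3.
  S = (4, 10, 3) ≠ 0, so r is not a codeword (an error is present).
Step 3: locate the error. For a single error e at position i, S_ℓ = v_i·e·α_i^ℓ, so α_err = S_1/S_0.
  S_0^{−1} = 4^{−1} = 3 (mod 11), so α_err = 10·3 = 30 ≡ 8 = α_5. Error position i = 5.
  Consistency check: S_2/S_1 = 3·10 = 30 ≡ 8 = α_err ✓ (single-error assumption holds).
Step 4: error magnitude e = S_0/v_5 = S_0·∏_{j≠5}(α_5 − α_j) = 4·1 = 4 ≡ 4 (mod 11).
Step 5: correct position 5: c_5 = r_5 − e = 0 − 4 ≡ 7 (mod 11). Hence c = [1, 3, 2, 10, 7].
  Check: interpolating c through the α_i gives m(x) = 6 + 7·x (degree < 2) with m(α_i) = c_i for every i, so c is indeed a codeword.


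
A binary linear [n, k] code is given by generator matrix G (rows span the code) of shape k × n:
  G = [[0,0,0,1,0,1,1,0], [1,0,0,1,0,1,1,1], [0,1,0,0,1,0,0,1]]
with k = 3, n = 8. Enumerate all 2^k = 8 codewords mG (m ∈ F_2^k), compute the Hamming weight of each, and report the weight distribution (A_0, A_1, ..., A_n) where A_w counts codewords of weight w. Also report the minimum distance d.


Weight distribution: A_0 = 1, A_2 = 1, A_3 = 3, A_5 = 1, A_6 = 2. Minimum distance d = 2.

Enumerate all 2^3 = 8 messages m ∈ F_2^3.
For each, compute codeword c = mG in F_2^8, then tally its weight.
  m = 000 → c = 00000000, weight = 0.
  m = 100 → c = 00010110, weight = 3.
  m = 010 → c = 10010111, weight = 5.
  m = 110 → c = 10000001, weight = 2.
  m = 001 → c = 01001001, weight = 3.
  m = 101 → c = 01011111, weight = 6.
  m = 011 → c = 11011110, weight = 6.
  m = 111 → c = 11001000, weight = 3.
Tally weights:
  weight 0: 1 codewords.
  weight 2: 1 codewords.
  weight 3: 3 codewords.
  weight 5: 1 codewords.
  weight 6: 2 codewords.
Minimum distance d = smallest w > 0 with A_w > 0 = 2.
Sanity: Σ A_w = 8 = 2^3 = 8 ✓.


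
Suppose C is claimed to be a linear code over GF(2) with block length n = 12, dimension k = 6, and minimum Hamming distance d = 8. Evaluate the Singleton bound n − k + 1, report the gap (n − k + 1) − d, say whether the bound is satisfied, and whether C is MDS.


Singleton RHS = n − k + 1 = 7, slack = -1, bound violated (no such code; not MDS).

Singleton bound: d ≤ n − k + 1.
Here n = 12, k = 6, so n − k + 1 = 7.
Given d = 8, check d ≤ 7: NO.
Slack = (n − k + 1) − d = -1.
The slack is negative: d = 8 exceeds n − k + 1 = 7 by 1, so the Singleton bound is violated and no linear [12, 6, 8]_2 code can exist. In particular it is not MDS (MDS requires d = n − k + 1 exactly).
Description: the claimed parameters are [12, 6, 8]_2; such a code would be impossible (violates the Singleton bound).


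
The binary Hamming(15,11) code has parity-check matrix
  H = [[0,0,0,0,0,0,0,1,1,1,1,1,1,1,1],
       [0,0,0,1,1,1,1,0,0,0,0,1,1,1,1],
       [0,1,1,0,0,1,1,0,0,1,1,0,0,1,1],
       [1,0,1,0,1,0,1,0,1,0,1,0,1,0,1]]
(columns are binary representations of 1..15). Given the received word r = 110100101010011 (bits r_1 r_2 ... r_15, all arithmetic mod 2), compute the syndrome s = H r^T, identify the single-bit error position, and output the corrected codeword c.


s = (0, 0, 1, 1)^T, error position = 3, corrected codeword c = 111100101010011

Compute s = H r^T mod 2 one row at a time:
  s_1 = 0 + 1 + 0 + 1 + 0 + 0 + 1 + 1 = 4 ≡ 0 (mod 2).
  s_2 = 1 + 0 + 0 + 1 + 0 + 0 + 1 + 1 = 4 ≡ 0 (mod 2).
  s_3 = 1 + 0 + 0 + 1 + 0 + 1 + 1 + 1 = 5 ≡ 1 (mod 2).
  s_4 = 1 + 0 + 0 + 1 + 1 + 1 + 0 + 1 = 5 ≡ 1 (mod 2).
s = (0, 0, 1, 1)^T — this equals column 3 of H (binary 0011), so error is at position 3.
Correct: flip bit 3 of r = 110100101010011 to get c = 111100101010011.
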